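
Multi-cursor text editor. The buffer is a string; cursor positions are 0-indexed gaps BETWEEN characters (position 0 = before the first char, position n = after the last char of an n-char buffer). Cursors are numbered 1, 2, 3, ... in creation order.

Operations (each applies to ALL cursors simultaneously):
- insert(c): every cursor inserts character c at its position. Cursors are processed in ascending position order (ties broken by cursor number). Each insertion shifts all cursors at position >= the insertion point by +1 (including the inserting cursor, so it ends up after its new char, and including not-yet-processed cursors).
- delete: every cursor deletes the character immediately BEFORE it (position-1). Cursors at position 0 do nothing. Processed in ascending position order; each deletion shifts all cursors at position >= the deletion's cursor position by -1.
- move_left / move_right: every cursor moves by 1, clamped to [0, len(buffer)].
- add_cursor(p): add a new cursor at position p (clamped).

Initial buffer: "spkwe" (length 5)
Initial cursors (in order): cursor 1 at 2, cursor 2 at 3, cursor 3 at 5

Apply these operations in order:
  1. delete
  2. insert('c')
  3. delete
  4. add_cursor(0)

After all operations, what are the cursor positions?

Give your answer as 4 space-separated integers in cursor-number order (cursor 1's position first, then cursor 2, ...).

After op 1 (delete): buffer="sw" (len 2), cursors c1@1 c2@1 c3@2, authorship ..
After op 2 (insert('c')): buffer="sccwc" (len 5), cursors c1@3 c2@3 c3@5, authorship .12.3
After op 3 (delete): buffer="sw" (len 2), cursors c1@1 c2@1 c3@2, authorship ..
After op 4 (add_cursor(0)): buffer="sw" (len 2), cursors c4@0 c1@1 c2@1 c3@2, authorship ..

Answer: 1 1 2 0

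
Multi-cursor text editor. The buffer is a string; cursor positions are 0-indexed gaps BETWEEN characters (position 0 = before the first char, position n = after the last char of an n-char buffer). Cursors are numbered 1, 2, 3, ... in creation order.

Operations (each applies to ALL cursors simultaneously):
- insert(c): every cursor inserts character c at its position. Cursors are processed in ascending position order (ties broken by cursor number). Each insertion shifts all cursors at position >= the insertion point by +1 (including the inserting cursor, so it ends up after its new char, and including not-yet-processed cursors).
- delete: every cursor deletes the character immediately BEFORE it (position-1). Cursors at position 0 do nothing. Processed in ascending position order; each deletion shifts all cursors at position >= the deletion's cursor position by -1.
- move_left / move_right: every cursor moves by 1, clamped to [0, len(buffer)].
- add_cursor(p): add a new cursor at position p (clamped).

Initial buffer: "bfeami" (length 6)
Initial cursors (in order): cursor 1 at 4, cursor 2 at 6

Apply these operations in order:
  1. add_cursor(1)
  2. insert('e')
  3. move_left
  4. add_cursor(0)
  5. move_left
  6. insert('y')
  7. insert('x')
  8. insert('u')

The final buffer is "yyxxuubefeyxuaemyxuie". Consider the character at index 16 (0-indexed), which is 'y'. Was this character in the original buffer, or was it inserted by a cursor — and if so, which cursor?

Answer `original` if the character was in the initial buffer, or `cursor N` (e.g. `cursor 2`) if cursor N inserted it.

Answer: cursor 2

Derivation:
After op 1 (add_cursor(1)): buffer="bfeami" (len 6), cursors c3@1 c1@4 c2@6, authorship ......
After op 2 (insert('e')): buffer="befeaemie" (len 9), cursors c3@2 c1@6 c2@9, authorship .3...1..2
After op 3 (move_left): buffer="befeaemie" (len 9), cursors c3@1 c1@5 c2@8, authorship .3...1..2
After op 4 (add_cursor(0)): buffer="befeaemie" (len 9), cursors c4@0 c3@1 c1@5 c2@8, authorship .3...1..2
After op 5 (move_left): buffer="befeaemie" (len 9), cursors c3@0 c4@0 c1@4 c2@7, authorship .3...1..2
After op 6 (insert('y')): buffer="yybefeyaemyie" (len 13), cursors c3@2 c4@2 c1@7 c2@11, authorship 34.3..1.1.2.2
After op 7 (insert('x')): buffer="yyxxbefeyxaemyxie" (len 17), cursors c3@4 c4@4 c1@10 c2@15, authorship 3434.3..11.1.22.2
After op 8 (insert('u')): buffer="yyxxuubefeyxuaemyxuie" (len 21), cursors c3@6 c4@6 c1@13 c2@19, authorship 343434.3..111.1.222.2
Authorship (.=original, N=cursor N): 3 4 3 4 3 4 . 3 . . 1 1 1 . 1 . 2 2 2 . 2
Index 16: author = 2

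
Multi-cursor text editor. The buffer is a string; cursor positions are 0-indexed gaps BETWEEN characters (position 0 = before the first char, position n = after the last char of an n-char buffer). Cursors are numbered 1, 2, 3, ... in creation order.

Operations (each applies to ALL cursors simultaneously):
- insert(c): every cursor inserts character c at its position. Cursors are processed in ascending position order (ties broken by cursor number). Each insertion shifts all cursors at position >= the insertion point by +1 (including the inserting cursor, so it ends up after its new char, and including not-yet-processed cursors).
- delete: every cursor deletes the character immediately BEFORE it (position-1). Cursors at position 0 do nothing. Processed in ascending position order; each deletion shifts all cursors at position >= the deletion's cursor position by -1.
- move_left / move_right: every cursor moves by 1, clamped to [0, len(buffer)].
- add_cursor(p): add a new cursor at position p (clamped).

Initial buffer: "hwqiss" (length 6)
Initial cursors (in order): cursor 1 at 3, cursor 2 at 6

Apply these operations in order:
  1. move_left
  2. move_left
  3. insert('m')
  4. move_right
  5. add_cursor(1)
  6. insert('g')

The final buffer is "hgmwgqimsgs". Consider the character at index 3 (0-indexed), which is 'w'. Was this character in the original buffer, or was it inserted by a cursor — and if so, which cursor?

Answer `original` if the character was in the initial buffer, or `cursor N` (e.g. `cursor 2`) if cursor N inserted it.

After op 1 (move_left): buffer="hwqiss" (len 6), cursors c1@2 c2@5, authorship ......
After op 2 (move_left): buffer="hwqiss" (len 6), cursors c1@1 c2@4, authorship ......
After op 3 (insert('m')): buffer="hmwqimss" (len 8), cursors c1@2 c2@6, authorship .1...2..
After op 4 (move_right): buffer="hmwqimss" (len 8), cursors c1@3 c2@7, authorship .1...2..
After op 5 (add_cursor(1)): buffer="hmwqimss" (len 8), cursors c3@1 c1@3 c2@7, authorship .1...2..
After op 6 (insert('g')): buffer="hgmwgqimsgs" (len 11), cursors c3@2 c1@5 c2@10, authorship .31.1..2.2.
Authorship (.=original, N=cursor N): . 3 1 . 1 . . 2 . 2 .
Index 3: author = original

Answer: original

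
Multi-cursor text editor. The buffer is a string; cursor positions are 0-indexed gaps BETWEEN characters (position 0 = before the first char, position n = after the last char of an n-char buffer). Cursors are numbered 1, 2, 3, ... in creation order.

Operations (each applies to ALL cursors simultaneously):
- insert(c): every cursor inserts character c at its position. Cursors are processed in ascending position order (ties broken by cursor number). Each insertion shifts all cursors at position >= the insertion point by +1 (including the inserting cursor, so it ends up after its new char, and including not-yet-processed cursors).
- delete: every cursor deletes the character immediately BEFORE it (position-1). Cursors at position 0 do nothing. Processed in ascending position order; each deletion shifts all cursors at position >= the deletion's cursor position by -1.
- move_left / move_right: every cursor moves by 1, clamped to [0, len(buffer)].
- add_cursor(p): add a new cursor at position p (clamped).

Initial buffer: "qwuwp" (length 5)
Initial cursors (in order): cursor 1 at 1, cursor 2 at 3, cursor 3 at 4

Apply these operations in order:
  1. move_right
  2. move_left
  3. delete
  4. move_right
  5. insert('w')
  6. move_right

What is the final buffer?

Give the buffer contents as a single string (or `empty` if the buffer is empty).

Answer: wwpww

Derivation:
After op 1 (move_right): buffer="qwuwp" (len 5), cursors c1@2 c2@4 c3@5, authorship .....
After op 2 (move_left): buffer="qwuwp" (len 5), cursors c1@1 c2@3 c3@4, authorship .....
After op 3 (delete): buffer="wp" (len 2), cursors c1@0 c2@1 c3@1, authorship ..
After op 4 (move_right): buffer="wp" (len 2), cursors c1@1 c2@2 c3@2, authorship ..
After op 5 (insert('w')): buffer="wwpww" (len 5), cursors c1@2 c2@5 c3@5, authorship .1.23
After op 6 (move_right): buffer="wwpww" (len 5), cursors c1@3 c2@5 c3@5, authorship .1.23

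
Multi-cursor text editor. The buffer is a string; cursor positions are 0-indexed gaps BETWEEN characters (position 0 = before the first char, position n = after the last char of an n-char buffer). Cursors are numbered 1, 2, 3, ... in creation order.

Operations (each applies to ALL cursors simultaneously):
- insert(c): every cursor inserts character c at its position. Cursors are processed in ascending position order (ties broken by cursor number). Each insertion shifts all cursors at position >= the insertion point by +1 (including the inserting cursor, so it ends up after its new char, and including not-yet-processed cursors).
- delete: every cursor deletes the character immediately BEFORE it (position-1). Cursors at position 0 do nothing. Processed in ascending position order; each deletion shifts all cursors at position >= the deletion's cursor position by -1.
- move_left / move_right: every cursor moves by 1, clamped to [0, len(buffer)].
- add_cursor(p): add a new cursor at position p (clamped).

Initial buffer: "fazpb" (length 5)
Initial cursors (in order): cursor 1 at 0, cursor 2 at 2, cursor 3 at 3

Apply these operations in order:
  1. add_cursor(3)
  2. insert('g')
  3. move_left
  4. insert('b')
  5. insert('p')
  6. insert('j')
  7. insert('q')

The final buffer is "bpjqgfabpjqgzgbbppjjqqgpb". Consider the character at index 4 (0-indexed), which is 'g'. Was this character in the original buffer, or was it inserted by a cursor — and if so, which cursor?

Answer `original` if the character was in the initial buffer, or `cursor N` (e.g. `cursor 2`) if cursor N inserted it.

After op 1 (add_cursor(3)): buffer="fazpb" (len 5), cursors c1@0 c2@2 c3@3 c4@3, authorship .....
After op 2 (insert('g')): buffer="gfagzggpb" (len 9), cursors c1@1 c2@4 c3@7 c4@7, authorship 1..2.34..
After op 3 (move_left): buffer="gfagzggpb" (len 9), cursors c1@0 c2@3 c3@6 c4@6, authorship 1..2.34..
After op 4 (insert('b')): buffer="bgfabgzgbbgpb" (len 13), cursors c1@1 c2@5 c3@10 c4@10, authorship 11..22.3344..
After op 5 (insert('p')): buffer="bpgfabpgzgbbppgpb" (len 17), cursors c1@2 c2@7 c3@14 c4@14, authorship 111..222.334344..
After op 6 (insert('j')): buffer="bpjgfabpjgzgbbppjjgpb" (len 21), cursors c1@3 c2@9 c3@18 c4@18, authorship 1111..2222.33434344..
After op 7 (insert('q')): buffer="bpjqgfabpjqgzgbbppjjqqgpb" (len 25), cursors c1@4 c2@11 c3@22 c4@22, authorship 11111..22222.3343434344..
Authorship (.=original, N=cursor N): 1 1 1 1 1 . . 2 2 2 2 2 . 3 3 4 3 4 3 4 3 4 4 . .
Index 4: author = 1

Answer: cursor 1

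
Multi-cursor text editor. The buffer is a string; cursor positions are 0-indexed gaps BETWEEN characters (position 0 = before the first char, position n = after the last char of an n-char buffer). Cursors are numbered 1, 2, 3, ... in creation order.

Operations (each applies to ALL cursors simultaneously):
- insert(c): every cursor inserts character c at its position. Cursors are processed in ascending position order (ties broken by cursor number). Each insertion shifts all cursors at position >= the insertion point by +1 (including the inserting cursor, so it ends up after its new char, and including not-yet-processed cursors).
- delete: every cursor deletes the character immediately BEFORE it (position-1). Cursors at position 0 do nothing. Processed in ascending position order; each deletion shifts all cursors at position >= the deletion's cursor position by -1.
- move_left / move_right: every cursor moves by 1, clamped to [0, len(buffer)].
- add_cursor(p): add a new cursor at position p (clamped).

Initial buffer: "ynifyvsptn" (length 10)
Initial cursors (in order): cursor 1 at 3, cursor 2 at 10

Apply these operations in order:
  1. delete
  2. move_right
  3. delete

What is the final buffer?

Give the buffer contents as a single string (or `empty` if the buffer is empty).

Answer: ynyvsp

Derivation:
After op 1 (delete): buffer="ynfyvspt" (len 8), cursors c1@2 c2@8, authorship ........
After op 2 (move_right): buffer="ynfyvspt" (len 8), cursors c1@3 c2@8, authorship ........
After op 3 (delete): buffer="ynyvsp" (len 6), cursors c1@2 c2@6, authorship ......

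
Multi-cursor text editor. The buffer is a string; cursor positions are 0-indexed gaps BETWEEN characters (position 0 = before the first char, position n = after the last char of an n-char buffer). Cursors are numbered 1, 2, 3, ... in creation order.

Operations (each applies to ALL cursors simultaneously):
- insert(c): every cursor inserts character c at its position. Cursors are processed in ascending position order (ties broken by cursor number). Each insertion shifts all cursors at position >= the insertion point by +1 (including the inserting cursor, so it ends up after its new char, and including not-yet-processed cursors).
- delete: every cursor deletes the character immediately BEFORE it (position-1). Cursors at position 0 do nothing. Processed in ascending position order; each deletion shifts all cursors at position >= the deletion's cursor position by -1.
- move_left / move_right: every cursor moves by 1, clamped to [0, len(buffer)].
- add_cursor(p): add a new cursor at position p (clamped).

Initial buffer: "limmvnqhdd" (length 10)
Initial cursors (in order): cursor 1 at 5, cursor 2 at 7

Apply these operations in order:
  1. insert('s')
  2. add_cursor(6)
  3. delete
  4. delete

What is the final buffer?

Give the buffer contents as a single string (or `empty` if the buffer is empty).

After op 1 (insert('s')): buffer="limmvsnqshdd" (len 12), cursors c1@6 c2@9, authorship .....1..2...
After op 2 (add_cursor(6)): buffer="limmvsnqshdd" (len 12), cursors c1@6 c3@6 c2@9, authorship .....1..2...
After op 3 (delete): buffer="limmnqhdd" (len 9), cursors c1@4 c3@4 c2@6, authorship .........
After op 4 (delete): buffer="linhdd" (len 6), cursors c1@2 c3@2 c2@3, authorship ......

Answer: linhdd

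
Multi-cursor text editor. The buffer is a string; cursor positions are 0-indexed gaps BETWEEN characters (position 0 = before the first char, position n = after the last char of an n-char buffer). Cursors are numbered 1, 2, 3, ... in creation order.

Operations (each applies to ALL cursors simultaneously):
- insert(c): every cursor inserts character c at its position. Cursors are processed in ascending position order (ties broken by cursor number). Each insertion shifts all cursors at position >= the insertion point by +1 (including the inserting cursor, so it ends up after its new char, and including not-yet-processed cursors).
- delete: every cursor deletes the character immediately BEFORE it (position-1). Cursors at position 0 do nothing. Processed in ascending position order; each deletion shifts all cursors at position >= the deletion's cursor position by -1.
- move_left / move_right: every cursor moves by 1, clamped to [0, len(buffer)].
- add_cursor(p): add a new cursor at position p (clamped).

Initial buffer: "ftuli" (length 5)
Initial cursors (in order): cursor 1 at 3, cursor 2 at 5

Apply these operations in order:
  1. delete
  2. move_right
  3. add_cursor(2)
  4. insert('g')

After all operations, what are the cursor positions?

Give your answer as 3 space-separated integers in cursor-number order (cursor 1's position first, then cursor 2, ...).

After op 1 (delete): buffer="ftl" (len 3), cursors c1@2 c2@3, authorship ...
After op 2 (move_right): buffer="ftl" (len 3), cursors c1@3 c2@3, authorship ...
After op 3 (add_cursor(2)): buffer="ftl" (len 3), cursors c3@2 c1@3 c2@3, authorship ...
After op 4 (insert('g')): buffer="ftglgg" (len 6), cursors c3@3 c1@6 c2@6, authorship ..3.12

Answer: 6 6 3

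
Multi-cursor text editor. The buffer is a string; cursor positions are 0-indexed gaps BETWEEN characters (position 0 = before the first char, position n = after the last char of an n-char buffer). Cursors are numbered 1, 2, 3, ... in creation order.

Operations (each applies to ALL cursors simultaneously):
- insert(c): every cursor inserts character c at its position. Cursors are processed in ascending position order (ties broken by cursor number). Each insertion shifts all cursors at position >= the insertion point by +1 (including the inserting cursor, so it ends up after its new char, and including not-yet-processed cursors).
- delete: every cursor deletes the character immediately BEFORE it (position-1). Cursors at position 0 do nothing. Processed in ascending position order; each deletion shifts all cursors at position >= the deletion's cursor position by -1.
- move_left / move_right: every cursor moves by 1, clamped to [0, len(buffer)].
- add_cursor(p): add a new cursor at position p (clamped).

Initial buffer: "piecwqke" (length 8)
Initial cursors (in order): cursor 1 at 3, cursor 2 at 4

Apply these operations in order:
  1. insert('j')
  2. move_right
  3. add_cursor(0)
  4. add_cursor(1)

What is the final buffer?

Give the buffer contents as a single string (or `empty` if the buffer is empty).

Answer: piejcjwqke

Derivation:
After op 1 (insert('j')): buffer="piejcjwqke" (len 10), cursors c1@4 c2@6, authorship ...1.2....
After op 2 (move_right): buffer="piejcjwqke" (len 10), cursors c1@5 c2@7, authorship ...1.2....
After op 3 (add_cursor(0)): buffer="piejcjwqke" (len 10), cursors c3@0 c1@5 c2@7, authorship ...1.2....
After op 4 (add_cursor(1)): buffer="piejcjwqke" (len 10), cursors c3@0 c4@1 c1@5 c2@7, authorship ...1.2....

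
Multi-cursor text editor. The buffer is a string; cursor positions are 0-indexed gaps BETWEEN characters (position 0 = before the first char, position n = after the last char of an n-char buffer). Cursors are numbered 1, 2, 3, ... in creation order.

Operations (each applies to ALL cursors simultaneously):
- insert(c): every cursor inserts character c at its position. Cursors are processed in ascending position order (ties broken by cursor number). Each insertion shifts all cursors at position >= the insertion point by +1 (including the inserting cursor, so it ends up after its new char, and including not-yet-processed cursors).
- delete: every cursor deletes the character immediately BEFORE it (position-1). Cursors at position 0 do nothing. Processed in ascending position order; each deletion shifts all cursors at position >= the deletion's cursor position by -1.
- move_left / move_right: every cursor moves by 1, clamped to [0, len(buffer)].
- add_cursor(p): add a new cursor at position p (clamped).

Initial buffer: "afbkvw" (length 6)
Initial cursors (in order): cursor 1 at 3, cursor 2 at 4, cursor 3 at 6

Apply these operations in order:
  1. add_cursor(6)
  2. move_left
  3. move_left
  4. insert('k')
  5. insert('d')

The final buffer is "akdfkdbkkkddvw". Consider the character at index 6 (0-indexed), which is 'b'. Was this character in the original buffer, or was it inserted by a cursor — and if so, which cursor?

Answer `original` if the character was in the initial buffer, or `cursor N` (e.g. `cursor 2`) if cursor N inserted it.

After op 1 (add_cursor(6)): buffer="afbkvw" (len 6), cursors c1@3 c2@4 c3@6 c4@6, authorship ......
After op 2 (move_left): buffer="afbkvw" (len 6), cursors c1@2 c2@3 c3@5 c4@5, authorship ......
After op 3 (move_left): buffer="afbkvw" (len 6), cursors c1@1 c2@2 c3@4 c4@4, authorship ......
After op 4 (insert('k')): buffer="akfkbkkkvw" (len 10), cursors c1@2 c2@4 c3@8 c4@8, authorship .1.2..34..
After op 5 (insert('d')): buffer="akdfkdbkkkddvw" (len 14), cursors c1@3 c2@6 c3@12 c4@12, authorship .11.22..3434..
Authorship (.=original, N=cursor N): . 1 1 . 2 2 . . 3 4 3 4 . .
Index 6: author = original

Answer: original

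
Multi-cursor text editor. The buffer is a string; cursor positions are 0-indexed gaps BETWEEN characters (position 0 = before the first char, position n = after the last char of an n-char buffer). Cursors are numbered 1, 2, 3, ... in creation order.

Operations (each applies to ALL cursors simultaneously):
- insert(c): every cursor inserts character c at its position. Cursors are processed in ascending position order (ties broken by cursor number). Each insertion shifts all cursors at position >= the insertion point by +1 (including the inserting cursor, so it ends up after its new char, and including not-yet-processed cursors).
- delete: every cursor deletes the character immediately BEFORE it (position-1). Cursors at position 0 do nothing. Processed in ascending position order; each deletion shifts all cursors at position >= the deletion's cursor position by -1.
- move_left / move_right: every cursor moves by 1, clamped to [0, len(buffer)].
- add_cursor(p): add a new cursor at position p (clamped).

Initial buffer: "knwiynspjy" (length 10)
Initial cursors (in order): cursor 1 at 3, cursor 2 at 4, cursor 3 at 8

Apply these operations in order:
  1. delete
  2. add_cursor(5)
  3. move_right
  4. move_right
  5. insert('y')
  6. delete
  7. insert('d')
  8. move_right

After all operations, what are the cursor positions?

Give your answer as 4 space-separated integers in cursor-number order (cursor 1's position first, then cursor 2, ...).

Answer: 7 7 11 11

Derivation:
After op 1 (delete): buffer="knynsjy" (len 7), cursors c1@2 c2@2 c3@5, authorship .......
After op 2 (add_cursor(5)): buffer="knynsjy" (len 7), cursors c1@2 c2@2 c3@5 c4@5, authorship .......
After op 3 (move_right): buffer="knynsjy" (len 7), cursors c1@3 c2@3 c3@6 c4@6, authorship .......
After op 4 (move_right): buffer="knynsjy" (len 7), cursors c1@4 c2@4 c3@7 c4@7, authorship .......
After op 5 (insert('y')): buffer="knynyysjyyy" (len 11), cursors c1@6 c2@6 c3@11 c4@11, authorship ....12...34
After op 6 (delete): buffer="knynsjy" (len 7), cursors c1@4 c2@4 c3@7 c4@7, authorship .......
After op 7 (insert('d')): buffer="knynddsjydd" (len 11), cursors c1@6 c2@6 c3@11 c4@11, authorship ....12...34
After op 8 (move_right): buffer="knynddsjydd" (len 11), cursors c1@7 c2@7 c3@11 c4@11, authorship ....12...34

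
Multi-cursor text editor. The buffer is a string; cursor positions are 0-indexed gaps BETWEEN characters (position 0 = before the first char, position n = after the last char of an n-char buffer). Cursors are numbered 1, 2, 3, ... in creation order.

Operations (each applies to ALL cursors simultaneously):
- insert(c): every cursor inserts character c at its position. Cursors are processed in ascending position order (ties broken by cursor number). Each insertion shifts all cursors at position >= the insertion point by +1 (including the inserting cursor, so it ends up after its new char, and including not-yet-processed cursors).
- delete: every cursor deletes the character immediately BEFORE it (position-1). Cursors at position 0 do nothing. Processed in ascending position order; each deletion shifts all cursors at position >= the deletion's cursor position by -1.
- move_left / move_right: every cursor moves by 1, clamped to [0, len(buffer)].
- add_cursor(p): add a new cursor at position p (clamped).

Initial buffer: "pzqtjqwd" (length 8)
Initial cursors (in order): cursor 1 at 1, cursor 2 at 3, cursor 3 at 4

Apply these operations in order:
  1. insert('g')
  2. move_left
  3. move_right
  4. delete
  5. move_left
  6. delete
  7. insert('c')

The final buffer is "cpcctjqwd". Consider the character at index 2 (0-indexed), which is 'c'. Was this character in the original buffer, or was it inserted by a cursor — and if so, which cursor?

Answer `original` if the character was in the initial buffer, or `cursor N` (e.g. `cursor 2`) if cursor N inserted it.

After op 1 (insert('g')): buffer="pgzqgtgjqwd" (len 11), cursors c1@2 c2@5 c3@7, authorship .1..2.3....
After op 2 (move_left): buffer="pgzqgtgjqwd" (len 11), cursors c1@1 c2@4 c3@6, authorship .1..2.3....
After op 3 (move_right): buffer="pgzqgtgjqwd" (len 11), cursors c1@2 c2@5 c3@7, authorship .1..2.3....
After op 4 (delete): buffer="pzqtjqwd" (len 8), cursors c1@1 c2@3 c3@4, authorship ........
After op 5 (move_left): buffer="pzqtjqwd" (len 8), cursors c1@0 c2@2 c3@3, authorship ........
After op 6 (delete): buffer="ptjqwd" (len 6), cursors c1@0 c2@1 c3@1, authorship ......
After op 7 (insert('c')): buffer="cpcctjqwd" (len 9), cursors c1@1 c2@4 c3@4, authorship 1.23.....
Authorship (.=original, N=cursor N): 1 . 2 3 . . . . .
Index 2: author = 2

Answer: cursor 2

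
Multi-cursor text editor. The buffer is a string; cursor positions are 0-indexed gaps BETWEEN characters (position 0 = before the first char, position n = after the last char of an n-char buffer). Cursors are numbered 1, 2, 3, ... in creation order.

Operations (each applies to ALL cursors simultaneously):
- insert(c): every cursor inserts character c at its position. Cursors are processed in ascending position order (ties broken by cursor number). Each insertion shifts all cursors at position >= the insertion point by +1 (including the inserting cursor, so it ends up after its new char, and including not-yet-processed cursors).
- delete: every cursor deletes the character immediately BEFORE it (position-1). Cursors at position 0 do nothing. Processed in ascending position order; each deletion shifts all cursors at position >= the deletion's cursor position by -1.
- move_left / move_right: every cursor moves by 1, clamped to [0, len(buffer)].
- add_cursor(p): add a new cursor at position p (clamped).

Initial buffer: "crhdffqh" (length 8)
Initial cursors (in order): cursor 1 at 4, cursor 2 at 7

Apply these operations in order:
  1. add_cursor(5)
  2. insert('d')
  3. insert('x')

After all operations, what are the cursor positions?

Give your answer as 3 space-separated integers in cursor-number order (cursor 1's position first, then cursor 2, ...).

Answer: 6 13 9

Derivation:
After op 1 (add_cursor(5)): buffer="crhdffqh" (len 8), cursors c1@4 c3@5 c2@7, authorship ........
After op 2 (insert('d')): buffer="crhddfdfqdh" (len 11), cursors c1@5 c3@7 c2@10, authorship ....1.3..2.
After op 3 (insert('x')): buffer="crhddxfdxfqdxh" (len 14), cursors c1@6 c3@9 c2@13, authorship ....11.33..22.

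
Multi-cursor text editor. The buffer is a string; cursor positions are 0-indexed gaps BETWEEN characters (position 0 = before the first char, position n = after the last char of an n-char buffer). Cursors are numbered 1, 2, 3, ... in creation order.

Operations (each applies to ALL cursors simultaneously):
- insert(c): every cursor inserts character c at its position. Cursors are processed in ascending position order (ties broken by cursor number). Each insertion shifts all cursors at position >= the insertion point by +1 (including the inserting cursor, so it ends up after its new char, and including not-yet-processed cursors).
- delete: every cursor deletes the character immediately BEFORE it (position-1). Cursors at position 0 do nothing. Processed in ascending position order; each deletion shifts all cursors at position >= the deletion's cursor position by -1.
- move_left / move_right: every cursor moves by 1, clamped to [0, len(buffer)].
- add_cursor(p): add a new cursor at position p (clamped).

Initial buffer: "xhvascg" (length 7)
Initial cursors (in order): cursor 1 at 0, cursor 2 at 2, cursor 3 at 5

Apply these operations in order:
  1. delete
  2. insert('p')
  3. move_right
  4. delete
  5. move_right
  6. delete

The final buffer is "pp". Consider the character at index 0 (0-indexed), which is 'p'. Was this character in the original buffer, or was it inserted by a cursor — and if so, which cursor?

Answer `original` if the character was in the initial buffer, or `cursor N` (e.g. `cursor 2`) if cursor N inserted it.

After op 1 (delete): buffer="xvacg" (len 5), cursors c1@0 c2@1 c3@3, authorship .....
After op 2 (insert('p')): buffer="pxpvapcg" (len 8), cursors c1@1 c2@3 c3@6, authorship 1.2..3..
After op 3 (move_right): buffer="pxpvapcg" (len 8), cursors c1@2 c2@4 c3@7, authorship 1.2..3..
After op 4 (delete): buffer="ppapg" (len 5), cursors c1@1 c2@2 c3@4, authorship 12.3.
After op 5 (move_right): buffer="ppapg" (len 5), cursors c1@2 c2@3 c3@5, authorship 12.3.
After op 6 (delete): buffer="pp" (len 2), cursors c1@1 c2@1 c3@2, authorship 13
Authorship (.=original, N=cursor N): 1 3
Index 0: author = 1

Answer: cursor 1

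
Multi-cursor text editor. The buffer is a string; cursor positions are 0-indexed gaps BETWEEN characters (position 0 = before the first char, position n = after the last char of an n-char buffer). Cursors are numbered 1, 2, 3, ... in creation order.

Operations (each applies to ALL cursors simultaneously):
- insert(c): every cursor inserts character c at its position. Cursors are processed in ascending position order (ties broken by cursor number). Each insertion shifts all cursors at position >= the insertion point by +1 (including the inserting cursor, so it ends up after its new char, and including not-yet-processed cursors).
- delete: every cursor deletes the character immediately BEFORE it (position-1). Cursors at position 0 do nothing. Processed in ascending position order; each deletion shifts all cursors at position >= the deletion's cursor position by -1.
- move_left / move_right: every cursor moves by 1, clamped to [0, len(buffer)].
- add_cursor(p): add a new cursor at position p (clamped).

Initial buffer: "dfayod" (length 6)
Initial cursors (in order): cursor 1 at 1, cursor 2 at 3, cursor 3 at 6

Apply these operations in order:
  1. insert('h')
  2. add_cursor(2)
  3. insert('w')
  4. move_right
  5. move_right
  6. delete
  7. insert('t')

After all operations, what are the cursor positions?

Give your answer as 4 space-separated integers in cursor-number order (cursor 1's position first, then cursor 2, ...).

After op 1 (insert('h')): buffer="dhfahyodh" (len 9), cursors c1@2 c2@5 c3@9, authorship .1..2...3
After op 2 (add_cursor(2)): buffer="dhfahyodh" (len 9), cursors c1@2 c4@2 c2@5 c3@9, authorship .1..2...3
After op 3 (insert('w')): buffer="dhwwfahwyodhw" (len 13), cursors c1@4 c4@4 c2@8 c3@13, authorship .114..22...33
After op 4 (move_right): buffer="dhwwfahwyodhw" (len 13), cursors c1@5 c4@5 c2@9 c3@13, authorship .114..22...33
After op 5 (move_right): buffer="dhwwfahwyodhw" (len 13), cursors c1@6 c4@6 c2@10 c3@13, authorship .114..22...33
After op 6 (delete): buffer="dhwwhwydh" (len 9), cursors c1@4 c4@4 c2@7 c3@9, authorship .11422..3
After op 7 (insert('t')): buffer="dhwwtthwytdht" (len 13), cursors c1@6 c4@6 c2@10 c3@13, authorship .1141422.2.33

Answer: 6 10 13 6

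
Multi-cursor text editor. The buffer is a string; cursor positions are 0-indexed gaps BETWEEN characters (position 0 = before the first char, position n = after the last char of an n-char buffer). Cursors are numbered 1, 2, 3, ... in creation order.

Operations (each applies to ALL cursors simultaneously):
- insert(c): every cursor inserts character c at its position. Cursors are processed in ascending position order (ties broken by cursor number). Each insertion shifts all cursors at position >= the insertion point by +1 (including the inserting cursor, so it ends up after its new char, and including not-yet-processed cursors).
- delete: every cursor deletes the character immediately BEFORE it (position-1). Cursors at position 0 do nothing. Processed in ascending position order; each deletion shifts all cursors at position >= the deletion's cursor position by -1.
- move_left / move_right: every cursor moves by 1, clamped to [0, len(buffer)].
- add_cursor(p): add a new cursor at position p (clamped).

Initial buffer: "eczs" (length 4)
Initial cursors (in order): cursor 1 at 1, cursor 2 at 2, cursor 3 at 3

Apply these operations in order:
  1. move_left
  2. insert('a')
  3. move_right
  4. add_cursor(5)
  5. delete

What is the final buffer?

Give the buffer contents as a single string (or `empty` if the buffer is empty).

Answer: aas

Derivation:
After op 1 (move_left): buffer="eczs" (len 4), cursors c1@0 c2@1 c3@2, authorship ....
After op 2 (insert('a')): buffer="aeacazs" (len 7), cursors c1@1 c2@3 c3@5, authorship 1.2.3..
After op 3 (move_right): buffer="aeacazs" (len 7), cursors c1@2 c2@4 c3@6, authorship 1.2.3..
After op 4 (add_cursor(5)): buffer="aeacazs" (len 7), cursors c1@2 c2@4 c4@5 c3@6, authorship 1.2.3..
After op 5 (delete): buffer="aas" (len 3), cursors c1@1 c2@2 c3@2 c4@2, authorship 12.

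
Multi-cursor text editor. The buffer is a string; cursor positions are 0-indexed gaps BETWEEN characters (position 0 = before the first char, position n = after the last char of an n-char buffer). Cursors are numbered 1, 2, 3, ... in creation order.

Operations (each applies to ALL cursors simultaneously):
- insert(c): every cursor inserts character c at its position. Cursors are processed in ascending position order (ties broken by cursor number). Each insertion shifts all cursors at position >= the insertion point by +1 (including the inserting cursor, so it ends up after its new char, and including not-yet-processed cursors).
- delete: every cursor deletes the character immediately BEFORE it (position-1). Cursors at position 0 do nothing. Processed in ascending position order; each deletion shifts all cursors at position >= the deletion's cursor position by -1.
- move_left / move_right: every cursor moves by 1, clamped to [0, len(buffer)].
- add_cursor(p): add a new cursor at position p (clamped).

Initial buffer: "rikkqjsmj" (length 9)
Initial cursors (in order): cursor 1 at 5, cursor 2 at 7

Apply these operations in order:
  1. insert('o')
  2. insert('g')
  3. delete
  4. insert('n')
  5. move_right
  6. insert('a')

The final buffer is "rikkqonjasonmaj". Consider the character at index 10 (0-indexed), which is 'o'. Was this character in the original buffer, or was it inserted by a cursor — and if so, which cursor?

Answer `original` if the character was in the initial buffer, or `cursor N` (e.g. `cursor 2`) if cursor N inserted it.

After op 1 (insert('o')): buffer="rikkqojsomj" (len 11), cursors c1@6 c2@9, authorship .....1..2..
After op 2 (insert('g')): buffer="rikkqogjsogmj" (len 13), cursors c1@7 c2@11, authorship .....11..22..
After op 3 (delete): buffer="rikkqojsomj" (len 11), cursors c1@6 c2@9, authorship .....1..2..
After op 4 (insert('n')): buffer="rikkqonjsonmj" (len 13), cursors c1@7 c2@11, authorship .....11..22..
After op 5 (move_right): buffer="rikkqonjsonmj" (len 13), cursors c1@8 c2@12, authorship .....11..22..
After op 6 (insert('a')): buffer="rikkqonjasonmaj" (len 15), cursors c1@9 c2@14, authorship .....11.1.22.2.
Authorship (.=original, N=cursor N): . . . . . 1 1 . 1 . 2 2 . 2 .
Index 10: author = 2

Answer: cursor 2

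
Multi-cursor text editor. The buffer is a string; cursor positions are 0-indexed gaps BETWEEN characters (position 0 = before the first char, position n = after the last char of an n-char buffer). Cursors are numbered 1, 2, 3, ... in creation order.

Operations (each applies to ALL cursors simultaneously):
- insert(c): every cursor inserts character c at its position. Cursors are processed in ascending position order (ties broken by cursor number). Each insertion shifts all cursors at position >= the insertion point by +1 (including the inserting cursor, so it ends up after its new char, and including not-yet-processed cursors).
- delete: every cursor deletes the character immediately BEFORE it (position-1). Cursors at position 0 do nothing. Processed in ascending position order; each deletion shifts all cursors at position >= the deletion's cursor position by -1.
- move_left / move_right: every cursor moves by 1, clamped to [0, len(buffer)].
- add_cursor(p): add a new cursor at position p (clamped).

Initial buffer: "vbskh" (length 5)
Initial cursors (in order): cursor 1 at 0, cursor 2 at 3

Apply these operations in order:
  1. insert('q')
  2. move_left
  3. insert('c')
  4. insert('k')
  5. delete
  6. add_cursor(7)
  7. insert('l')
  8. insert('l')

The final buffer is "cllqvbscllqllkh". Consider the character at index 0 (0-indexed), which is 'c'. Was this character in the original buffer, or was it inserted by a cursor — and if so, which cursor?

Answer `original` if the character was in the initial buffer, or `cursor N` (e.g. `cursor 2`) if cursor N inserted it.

After op 1 (insert('q')): buffer="qvbsqkh" (len 7), cursors c1@1 c2@5, authorship 1...2..
After op 2 (move_left): buffer="qvbsqkh" (len 7), cursors c1@0 c2@4, authorship 1...2..
After op 3 (insert('c')): buffer="cqvbscqkh" (len 9), cursors c1@1 c2@6, authorship 11...22..
After op 4 (insert('k')): buffer="ckqvbsckqkh" (len 11), cursors c1@2 c2@8, authorship 111...222..
After op 5 (delete): buffer="cqvbscqkh" (len 9), cursors c1@1 c2@6, authorship 11...22..
After op 6 (add_cursor(7)): buffer="cqvbscqkh" (len 9), cursors c1@1 c2@6 c3@7, authorship 11...22..
After op 7 (insert('l')): buffer="clqvbsclqlkh" (len 12), cursors c1@2 c2@8 c3@10, authorship 111...2223..
After op 8 (insert('l')): buffer="cllqvbscllqllkh" (len 15), cursors c1@3 c2@10 c3@13, authorship 1111...222233..
Authorship (.=original, N=cursor N): 1 1 1 1 . . . 2 2 2 2 3 3 . .
Index 0: author = 1

Answer: cursor 1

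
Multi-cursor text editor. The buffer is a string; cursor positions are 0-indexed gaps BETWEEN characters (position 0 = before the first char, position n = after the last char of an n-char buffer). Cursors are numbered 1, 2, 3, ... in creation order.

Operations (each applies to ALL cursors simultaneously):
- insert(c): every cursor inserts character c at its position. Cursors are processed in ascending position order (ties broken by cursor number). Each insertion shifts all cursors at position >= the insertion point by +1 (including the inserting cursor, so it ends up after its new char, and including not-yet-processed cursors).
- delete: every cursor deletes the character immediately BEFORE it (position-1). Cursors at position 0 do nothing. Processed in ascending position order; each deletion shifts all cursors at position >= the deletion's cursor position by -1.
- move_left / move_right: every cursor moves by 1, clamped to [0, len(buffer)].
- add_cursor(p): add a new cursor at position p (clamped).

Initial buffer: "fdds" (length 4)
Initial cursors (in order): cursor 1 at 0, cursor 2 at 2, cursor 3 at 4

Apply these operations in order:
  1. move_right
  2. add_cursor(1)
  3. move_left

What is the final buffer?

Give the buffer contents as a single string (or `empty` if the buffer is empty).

After op 1 (move_right): buffer="fdds" (len 4), cursors c1@1 c2@3 c3@4, authorship ....
After op 2 (add_cursor(1)): buffer="fdds" (len 4), cursors c1@1 c4@1 c2@3 c3@4, authorship ....
After op 3 (move_left): buffer="fdds" (len 4), cursors c1@0 c4@0 c2@2 c3@3, authorship ....

Answer: fdds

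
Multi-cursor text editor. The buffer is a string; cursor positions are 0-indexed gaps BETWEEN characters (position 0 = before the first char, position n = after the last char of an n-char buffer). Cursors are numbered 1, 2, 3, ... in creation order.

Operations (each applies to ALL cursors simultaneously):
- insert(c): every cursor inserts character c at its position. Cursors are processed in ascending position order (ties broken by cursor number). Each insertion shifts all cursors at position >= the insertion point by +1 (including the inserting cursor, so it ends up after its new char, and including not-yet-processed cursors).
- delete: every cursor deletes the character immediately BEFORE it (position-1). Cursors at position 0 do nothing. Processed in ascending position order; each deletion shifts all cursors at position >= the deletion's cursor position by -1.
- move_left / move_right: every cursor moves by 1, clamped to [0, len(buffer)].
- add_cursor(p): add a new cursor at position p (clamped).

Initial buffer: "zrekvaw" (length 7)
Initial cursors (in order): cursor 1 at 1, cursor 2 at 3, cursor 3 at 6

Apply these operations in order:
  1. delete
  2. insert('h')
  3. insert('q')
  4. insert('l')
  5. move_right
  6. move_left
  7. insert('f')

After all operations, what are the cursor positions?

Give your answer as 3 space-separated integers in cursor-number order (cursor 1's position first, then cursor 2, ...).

After op 1 (delete): buffer="rkvw" (len 4), cursors c1@0 c2@1 c3@3, authorship ....
After op 2 (insert('h')): buffer="hrhkvhw" (len 7), cursors c1@1 c2@3 c3@6, authorship 1.2..3.
After op 3 (insert('q')): buffer="hqrhqkvhqw" (len 10), cursors c1@2 c2@5 c3@9, authorship 11.22..33.
After op 4 (insert('l')): buffer="hqlrhqlkvhqlw" (len 13), cursors c1@3 c2@7 c3@12, authorship 111.222..333.
After op 5 (move_right): buffer="hqlrhqlkvhqlw" (len 13), cursors c1@4 c2@8 c3@13, authorship 111.222..333.
After op 6 (move_left): buffer="hqlrhqlkvhqlw" (len 13), cursors c1@3 c2@7 c3@12, authorship 111.222..333.
After op 7 (insert('f')): buffer="hqlfrhqlfkvhqlfw" (len 16), cursors c1@4 c2@9 c3@15, authorship 1111.2222..3333.

Answer: 4 9 15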